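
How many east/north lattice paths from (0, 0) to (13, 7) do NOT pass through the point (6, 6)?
Number of paths = 70128

Total paths from (0, 0) to (13, 7): C(20, 13) = 77520. Paths through (6, 6): (paths (0, 0) → (6, 6)) × (paths (6, 6) → (13, 7)) = C(12, 6) · C(8, 7) = 924 · 8 = 7392. Avoidance count = 77520 − 7392 = 70128.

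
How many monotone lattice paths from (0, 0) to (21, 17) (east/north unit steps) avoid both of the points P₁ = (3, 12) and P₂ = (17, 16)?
Number of paths = 22938779035

Inclusion–exclusion. Total paths: C(38, 21) = 28781143380. Through P₁: C(15, 3)·C(23, 18) = 15310295. Through P₂: C(33, 17)·C(5, 4) = 5834015550. Since P₁ is strictly southwest of P₂, a monotone path through both must visit P₁ then P₂; paths through both = C(15, 3)·C(18, 14)·C(5, 4) = 6961500. Avoid both = 28781143380 − 15310295 − 5834015550 + 6961500 = 22938779035.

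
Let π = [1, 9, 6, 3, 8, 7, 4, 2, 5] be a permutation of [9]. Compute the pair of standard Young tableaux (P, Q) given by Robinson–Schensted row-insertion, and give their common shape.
P = [1, 2, 4, 5] / [3, 7] / [6] / [8] / [9];  Q = [1, 2, 5, 9] / [3, 6] / [4] / [7] / [8];  common shape = (4, 2, 1, 1, 1)

Row-insert the values π_1, π_2, … into P one at a time, bumping the leftmost entry strictly greater than the inserted value down to the next row. The recording tableau Q records, in position (i, j), the step at which that cell was added to P.
  Insert 1 (step 1): P = [1];  Q = [1]
  Insert 9 (step 2): P = [1, 9];  Q = [1, 2]
  Insert 6 (step 3): P = [1, 6] / [9];  Q = [1, 2] / [3]
  Insert 3 (step 4): P = [1, 3] / [6] / [9];  Q = [1, 2] / [3] / [4]
  Insert 8 (step 5): P = [1, 3, 8] / [6] / [9];  Q = [1, 2, 5] / [3] / [4]
  Insert 7 (step 6): P = [1, 3, 7] / [6, 8] / [9];  Q = [1, 2, 5] / [3, 6] / [4]
  Insert 4 (step 7): P = [1, 3, 4] / [6, 7] / [8] / [9];  Q = [1, 2, 5] / [3, 6] / [4] / [7]
  Insert 2 (step 8): P = [1, 2, 4] / [3, 7] / [6] / [8] / [9];  Q = [1, 2, 5] / [3, 6] / [4] / [7] / [8]
  Insert 5 (step 9): P = [1, 2, 4, 5] / [3, 7] / [6] / [8] / [9];  Q = [1, 2, 5, 9] / [3, 6] / [4] / [7] / [8]
Final shape: (4, 2, 1, 1, 1).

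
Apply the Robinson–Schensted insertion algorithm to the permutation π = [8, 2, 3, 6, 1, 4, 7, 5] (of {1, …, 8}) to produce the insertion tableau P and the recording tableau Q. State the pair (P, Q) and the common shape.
P = [1, 3, 4, 5] / [2, 6, 7] / [8];  Q = [1, 3, 4, 7] / [2, 6, 8] / [5];  common shape = (4, 3, 1)

Row-insert the values π_1, π_2, … into P one at a time, bumping the leftmost entry strictly greater than the inserted value down to the next row. The recording tableau Q records, in position (i, j), the step at which that cell was added to P.
  Insert 8 (step 1): P = [8];  Q = [1]
  Insert 2 (step 2): P = [2] / [8];  Q = [1] / [2]
  Insert 3 (step 3): P = [2, 3] / [8];  Q = [1, 3] / [2]
  Insert 6 (step 4): P = [2, 3, 6] / [8];  Q = [1, 3, 4] / [2]
  Insert 1 (step 5): P = [1, 3, 6] / [2] / [8];  Q = [1, 3, 4] / [2] / [5]
  Insert 4 (step 6): P = [1, 3, 4] / [2, 6] / [8];  Q = [1, 3, 4] / [2, 6] / [5]
  Insert 7 (step 7): P = [1, 3, 4, 7] / [2, 6] / [8];  Q = [1, 3, 4, 7] / [2, 6] / [5]
  Insert 5 (step 8): P = [1, 3, 4, 5] / [2, 6, 7] / [8];  Q = [1, 3, 4, 7] / [2, 6, 8] / [5]
Final shape: (4, 3, 1).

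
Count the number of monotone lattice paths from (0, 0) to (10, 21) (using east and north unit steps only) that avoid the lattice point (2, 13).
Number of paths = 43000815

Total paths from (0, 0) to (10, 21): C(31, 10) = 44352165. Paths through (2, 13): (paths (0, 0) → (2, 13)) × (paths (2, 13) → (10, 21)) = C(15, 2) · C(16, 8) = 105 · 12870 = 1351350. Avoidance count = 44352165 − 1351350 = 43000815.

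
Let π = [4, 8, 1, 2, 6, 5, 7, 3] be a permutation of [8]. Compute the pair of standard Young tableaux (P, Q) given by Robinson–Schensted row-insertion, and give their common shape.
P = [1, 2, 3, 7] / [4, 5] / [6] / [8];  Q = [1, 2, 5, 7] / [3, 4] / [6] / [8];  common shape = (4, 2, 1, 1)

Row-insert the values π_1, π_2, … into P one at a time, bumping the leftmost entry strictly greater than the inserted value down to the next row. The recording tableau Q records, in position (i, j), the step at which that cell was added to P.
  Insert 4 (step 1): P = [4];  Q = [1]
  Insert 8 (step 2): P = [4, 8];  Q = [1, 2]
  Insert 1 (step 3): P = [1, 8] / [4];  Q = [1, 2] / [3]
  Insert 2 (step 4): P = [1, 2] / [4, 8];  Q = [1, 2] / [3, 4]
  Insert 6 (step 5): P = [1, 2, 6] / [4, 8];  Q = [1, 2, 5] / [3, 4]
  Insert 5 (step 6): P = [1, 2, 5] / [4, 6] / [8];  Q = [1, 2, 5] / [3, 4] / [6]
  Insert 7 (step 7): P = [1, 2, 5, 7] / [4, 6] / [8];  Q = [1, 2, 5, 7] / [3, 4] / [6]
  Insert 3 (step 8): P = [1, 2, 3, 7] / [4, 5] / [6] / [8];  Q = [1, 2, 5, 7] / [3, 4] / [6] / [8]
Final shape: (4, 2, 1, 1).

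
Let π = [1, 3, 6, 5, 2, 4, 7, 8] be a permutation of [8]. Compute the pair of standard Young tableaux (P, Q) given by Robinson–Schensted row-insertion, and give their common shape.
P = [1, 2, 4, 7, 8] / [3, 5] / [6];  Q = [1, 2, 3, 7, 8] / [4, 6] / [5];  common shape = (5, 2, 1)

Row-insert the values π_1, π_2, … into P one at a time, bumping the leftmost entry strictly greater than the inserted value down to the next row. The recording tableau Q records, in position (i, j), the step at which that cell was added to P.
  Insert 1 (step 1): P = [1];  Q = [1]
  Insert 3 (step 2): P = [1, 3];  Q = [1, 2]
  Insert 6 (step 3): P = [1, 3, 6];  Q = [1, 2, 3]
  Insert 5 (step 4): P = [1, 3, 5] / [6];  Q = [1, 2, 3] / [4]
  Insert 2 (step 5): P = [1, 2, 5] / [3] / [6];  Q = [1, 2, 3] / [4] / [5]
  Insert 4 (step 6): P = [1, 2, 4] / [3, 5] / [6];  Q = [1, 2, 3] / [4, 6] / [5]
  Insert 7 (step 7): P = [1, 2, 4, 7] / [3, 5] / [6];  Q = [1, 2, 3, 7] / [4, 6] / [5]
  Insert 8 (step 8): P = [1, 2, 4, 7, 8] / [3, 5] / [6];  Q = [1, 2, 3, 7, 8] / [4, 6] / [5]
Final shape: (5, 2, 1).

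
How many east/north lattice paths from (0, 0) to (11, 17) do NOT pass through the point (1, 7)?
Number of paths = 19996132

Total paths from (0, 0) to (11, 17): C(28, 11) = 21474180. Paths through (1, 7): (paths (0, 0) → (1, 7)) × (paths (1, 7) → (11, 17)) = C(8, 1) · C(20, 10) = 8 · 184756 = 1478048. Avoidance count = 21474180 − 1478048 = 19996132.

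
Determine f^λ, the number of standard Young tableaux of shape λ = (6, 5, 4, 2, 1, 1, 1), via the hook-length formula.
# SYT of shape (6, 5, 4, 2, 1, 1, 1) = 203693490

Hook-length formula: f^λ = n! / Π hook(c), product over all cells c of the Young diagram. For λ = (6, 5, 4, 2, 1, 1, 1), n = 20 boxes. Hook lengths by row (left-to-right, top-to-bottom): [12, 8, 6, 5, 3, 1]; [10, 6, 4, 3, 1]; [8, 4, 2, 1]; [5, 1]; [3]; [2]; [1]. Product of hooks = 11943936000. So f^λ = 20! / 11943936000 = 2432902008176640000 / 11943936000 = 203693490.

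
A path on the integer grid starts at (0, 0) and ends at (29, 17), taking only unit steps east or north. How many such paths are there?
Number of paths = 1749695026860

A monotone lattice path from (0, 0) to (29, 17) consists of 29 east steps and 17 north steps in some order, so it is determined by which 29 of the 46 steps are east. The count is C(46, 29) = 1749695026860.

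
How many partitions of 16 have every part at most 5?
p(16, parts ≤ 5) = 101

Partitions of 16 with all parts ≤ 5: 5+5+5+1, 5+5+4+2, 5+5+4+1+1, 5+5+3+3, 5+5+3+2+1, 5+5+3+1+1+1, 5+5+2+2+2, 5+5+2+2+1+1, 5+5+2+1+1+1+1, 5+5+1+1+1+1+1+1, 5+4+4+3, 5+4+4+2+1, 5+4+4+1+1+1, 5+4+3+3+1, 5+4+3+2+2, 5+4+3+2+1+1, 5+4+3+1+1+1+1, 5+4+2+2+2+1, 5+4+2+2+1+1+1, 5+4+2+1+1+1+1+1, 5+4+1+1+1+1+1+1+1, 5+3+3+3+2, 5+3+3+3+1+1, 5+3+3+2+2+1, 5+3+3+2+1+1+1, 5+3+3+1+1+1+1+1, 5+3+2+2+2+2, 5+3+2+2+2+1+1, 5+3+2+2+1+1+1+1, 5+3+2+1+1+1+1+1+1, … (101 total). Count = 101.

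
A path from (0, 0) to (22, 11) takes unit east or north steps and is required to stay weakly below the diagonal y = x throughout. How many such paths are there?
Number of paths = 100975680

By the reflection principle (André's argument), the number of monotone paths to (22, 11) with n ≤ m that never go above y = x is C(33, 22) − C(33, 23) = 193536720 − 92561040 = 100975680.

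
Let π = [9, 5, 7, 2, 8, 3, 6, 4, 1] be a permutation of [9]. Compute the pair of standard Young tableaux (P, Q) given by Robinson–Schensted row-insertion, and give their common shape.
P = [1, 3, 4] / [2, 6, 8] / [5] / [7] / [9];  Q = [1, 3, 5] / [2, 6, 7] / [4] / [8] / [9];  common shape = (3, 3, 1, 1, 1)

Row-insert the values π_1, π_2, … into P one at a time, bumping the leftmost entry strictly greater than the inserted value down to the next row. The recording tableau Q records, in position (i, j), the step at which that cell was added to P.
  Insert 9 (step 1): P = [9];  Q = [1]
  Insert 5 (step 2): P = [5] / [9];  Q = [1] / [2]
  Insert 7 (step 3): P = [5, 7] / [9];  Q = [1, 3] / [2]
  Insert 2 (step 4): P = [2, 7] / [5] / [9];  Q = [1, 3] / [2] / [4]
  Insert 8 (step 5): P = [2, 7, 8] / [5] / [9];  Q = [1, 3, 5] / [2] / [4]
  Insert 3 (step 6): P = [2, 3, 8] / [5, 7] / [9];  Q = [1, 3, 5] / [2, 6] / [4]
  Insert 6 (step 7): P = [2, 3, 6] / [5, 7, 8] / [9];  Q = [1, 3, 5] / [2, 6, 7] / [4]
  Insert 4 (step 8): P = [2, 3, 4] / [5, 6, 8] / [7] / [9];  Q = [1, 3, 5] / [2, 6, 7] / [4] / [8]
  Insert 1 (step 9): P = [1, 3, 4] / [2, 6, 8] / [5] / [7] / [9];  Q = [1, 3, 5] / [2, 6, 7] / [4] / [8] / [9]
Final shape: (3, 3, 1, 1, 1).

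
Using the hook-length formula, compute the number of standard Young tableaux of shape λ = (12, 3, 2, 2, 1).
# SYT of shape (12, 3, 2, 2, 1) = 4723875

Hook-length formula: f^λ = n! / Π hook(c), product over all cells c of the Young diagram. For λ = (12, 3, 2, 2, 1), n = 20 boxes. Hook lengths by row (left-to-right, top-to-bottom): [16, 14, 11, 9, 8, 7, 6, 5, 4, 3, 2, 1]; [6, 4, 1]; [4, 2]; [3, 1]; [1]. Product of hooks = 515022520320. So f^λ = 20! / 515022520320 = 2432902008176640000 / 515022520320 = 4723875.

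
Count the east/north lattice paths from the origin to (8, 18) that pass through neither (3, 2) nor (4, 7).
Number of paths = 990235

Inclusion–exclusion. Total paths: C(26, 8) = 1562275. Through P₁: C(5, 3)·C(21, 5) = 203490. Through P₂: C(11, 4)·C(15, 4) = 450450. Since P₁ is strictly southwest of P₂, a monotone path through both must visit P₁ then P₂; paths through both = C(5, 3)·C(6, 1)·C(15, 4) = 81900. Avoid both = 1562275 − 203490 − 450450 + 81900 = 990235.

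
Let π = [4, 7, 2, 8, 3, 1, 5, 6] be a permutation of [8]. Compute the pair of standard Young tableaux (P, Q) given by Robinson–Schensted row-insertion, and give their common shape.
P = [1, 3, 5, 6] / [2, 7, 8] / [4];  Q = [1, 2, 4, 8] / [3, 5, 7] / [6];  common shape = (4, 3, 1)

Row-insert the values π_1, π_2, … into P one at a time, bumping the leftmost entry strictly greater than the inserted value down to the next row. The recording tableau Q records, in position (i, j), the step at which that cell was added to P.
  Insert 4 (step 1): P = [4];  Q = [1]
  Insert 7 (step 2): P = [4, 7];  Q = [1, 2]
  Insert 2 (step 3): P = [2, 7] / [4];  Q = [1, 2] / [3]
  Insert 8 (step 4): P = [2, 7, 8] / [4];  Q = [1, 2, 4] / [3]
  Insert 3 (step 5): P = [2, 3, 8] / [4, 7];  Q = [1, 2, 4] / [3, 5]
  Insert 1 (step 6): P = [1, 3, 8] / [2, 7] / [4];  Q = [1, 2, 4] / [3, 5] / [6]
  Insert 5 (step 7): P = [1, 3, 5] / [2, 7, 8] / [4];  Q = [1, 2, 4] / [3, 5, 7] / [6]
  Insert 6 (step 8): P = [1, 3, 5, 6] / [2, 7, 8] / [4];  Q = [1, 2, 4, 8] / [3, 5, 7] / [6]
Final shape: (4, 3, 1).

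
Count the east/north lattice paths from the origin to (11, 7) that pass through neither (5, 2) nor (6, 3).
Number of paths = 16830

Inclusion–exclusion. Total paths: C(18, 11) = 31824. Through P₁: C(7, 5)·C(11, 6) = 9702. Through P₂: C(9, 6)·C(9, 5) = 10584. Since P₁ is strictly southwest of P₂, a monotone path through both must visit P₁ then P₂; paths through both = C(7, 5)·C(2, 1)·C(9, 5) = 5292. Avoid both = 31824 − 9702 − 10584 + 5292 = 16830.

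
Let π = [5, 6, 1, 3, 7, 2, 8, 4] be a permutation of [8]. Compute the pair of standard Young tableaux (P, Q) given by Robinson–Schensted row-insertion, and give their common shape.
P = [1, 2, 4, 8] / [3, 6, 7] / [5];  Q = [1, 2, 5, 7] / [3, 4, 8] / [6];  common shape = (4, 3, 1)

Row-insert the values π_1, π_2, … into P one at a time, bumping the leftmost entry strictly greater than the inserted value down to the next row. The recording tableau Q records, in position (i, j), the step at which that cell was added to P.
  Insert 5 (step 1): P = [5];  Q = [1]
  Insert 6 (step 2): P = [5, 6];  Q = [1, 2]
  Insert 1 (step 3): P = [1, 6] / [5];  Q = [1, 2] / [3]
  Insert 3 (step 4): P = [1, 3] / [5, 6];  Q = [1, 2] / [3, 4]
  Insert 7 (step 5): P = [1, 3, 7] / [5, 6];  Q = [1, 2, 5] / [3, 4]
  Insert 2 (step 6): P = [1, 2, 7] / [3, 6] / [5];  Q = [1, 2, 5] / [3, 4] / [6]
  Insert 8 (step 7): P = [1, 2, 7, 8] / [3, 6] / [5];  Q = [1, 2, 5, 7] / [3, 4] / [6]
  Insert 4 (step 8): P = [1, 2, 4, 8] / [3, 6, 7] / [5];  Q = [1, 2, 5, 7] / [3, 4, 8] / [6]
Final shape: (4, 3, 1).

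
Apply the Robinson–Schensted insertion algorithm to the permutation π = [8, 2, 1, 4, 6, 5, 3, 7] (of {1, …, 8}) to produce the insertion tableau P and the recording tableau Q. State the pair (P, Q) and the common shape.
P = [1, 3, 5, 7] / [2, 4] / [6] / [8];  Q = [1, 4, 5, 8] / [2, 6] / [3] / [7];  common shape = (4, 2, 1, 1)

Row-insert the values π_1, π_2, … into P one at a time, bumping the leftmost entry strictly greater than the inserted value down to the next row. The recording tableau Q records, in position (i, j), the step at which that cell was added to P.
  Insert 8 (step 1): P = [8];  Q = [1]
  Insert 2 (step 2): P = [2] / [8];  Q = [1] / [2]
  Insert 1 (step 3): P = [1] / [2] / [8];  Q = [1] / [2] / [3]
  Insert 4 (step 4): P = [1, 4] / [2] / [8];  Q = [1, 4] / [2] / [3]
  Insert 6 (step 5): P = [1, 4, 6] / [2] / [8];  Q = [1, 4, 5] / [2] / [3]
  Insert 5 (step 6): P = [1, 4, 5] / [2, 6] / [8];  Q = [1, 4, 5] / [2, 6] / [3]
  Insert 3 (step 7): P = [1, 3, 5] / [2, 4] / [6] / [8];  Q = [1, 4, 5] / [2, 6] / [3] / [7]
  Insert 7 (step 8): P = [1, 3, 5, 7] / [2, 4] / [6] / [8];  Q = [1, 4, 5, 8] / [2, 6] / [3] / [7]
Final shape: (4, 2, 1, 1).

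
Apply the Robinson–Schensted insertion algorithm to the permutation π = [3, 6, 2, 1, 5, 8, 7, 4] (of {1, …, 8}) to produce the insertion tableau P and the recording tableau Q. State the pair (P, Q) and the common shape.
P = [1, 4, 7] / [2, 5, 8] / [3, 6];  Q = [1, 2, 6] / [3, 5, 7] / [4, 8];  common shape = (3, 3, 2)

Row-insert the values π_1, π_2, … into P one at a time, bumping the leftmost entry strictly greater than the inserted value down to the next row. The recording tableau Q records, in position (i, j), the step at which that cell was added to P.
  Insert 3 (step 1): P = [3];  Q = [1]
  Insert 6 (step 2): P = [3, 6];  Q = [1, 2]
  Insert 2 (step 3): P = [2, 6] / [3];  Q = [1, 2] / [3]
  Insert 1 (step 4): P = [1, 6] / [2] / [3];  Q = [1, 2] / [3] / [4]
  Insert 5 (step 5): P = [1, 5] / [2, 6] / [3];  Q = [1, 2] / [3, 5] / [4]
  Insert 8 (step 6): P = [1, 5, 8] / [2, 6] / [3];  Q = [1, 2, 6] / [3, 5] / [4]
  Insert 7 (step 7): P = [1, 5, 7] / [2, 6, 8] / [3];  Q = [1, 2, 6] / [3, 5, 7] / [4]
  Insert 4 (step 8): P = [1, 4, 7] / [2, 5, 8] / [3, 6];  Q = [1, 2, 6] / [3, 5, 7] / [4, 8]
Final shape: (3, 3, 2).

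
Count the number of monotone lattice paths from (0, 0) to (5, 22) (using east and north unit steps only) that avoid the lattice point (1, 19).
Number of paths = 80030

Total paths from (0, 0) to (5, 22): C(27, 5) = 80730. Paths through (1, 19): (paths (0, 0) → (1, 19)) × (paths (1, 19) → (5, 22)) = C(20, 1) · C(7, 4) = 20 · 35 = 700. Avoidance count = 80730 − 700 = 80030.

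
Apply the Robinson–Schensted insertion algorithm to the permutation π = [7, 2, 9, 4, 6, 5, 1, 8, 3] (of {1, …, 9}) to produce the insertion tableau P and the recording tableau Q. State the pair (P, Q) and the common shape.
P = [1, 3, 5, 8] / [2, 4] / [6, 9] / [7];  Q = [1, 3, 5, 8] / [2, 4] / [6, 9] / [7];  common shape = (4, 2, 2, 1)

Row-insert the values π_1, π_2, … into P one at a time, bumping the leftmost entry strictly greater than the inserted value down to the next row. The recording tableau Q records, in position (i, j), the step at which that cell was added to P.
  Insert 7 (step 1): P = [7];  Q = [1]
  Insert 2 (step 2): P = [2] / [7];  Q = [1] / [2]
  Insert 9 (step 3): P = [2, 9] / [7];  Q = [1, 3] / [2]
  Insert 4 (step 4): P = [2, 4] / [7, 9];  Q = [1, 3] / [2, 4]
  Insert 6 (step 5): P = [2, 4, 6] / [7, 9];  Q = [1, 3, 5] / [2, 4]
  Insert 5 (step 6): P = [2, 4, 5] / [6, 9] / [7];  Q = [1, 3, 5] / [2, 4] / [6]
  Insert 1 (step 7): P = [1, 4, 5] / [2, 9] / [6] / [7];  Q = [1, 3, 5] / [2, 4] / [6] / [7]
  Insert 8 (step 8): P = [1, 4, 5, 8] / [2, 9] / [6] / [7];  Q = [1, 3, 5, 8] / [2, 4] / [6] / [7]
  Insert 3 (step 9): P = [1, 3, 5, 8] / [2, 4] / [6, 9] / [7];  Q = [1, 3, 5, 8] / [2, 4] / [6, 9] / [7]
Final shape: (4, 2, 2, 1).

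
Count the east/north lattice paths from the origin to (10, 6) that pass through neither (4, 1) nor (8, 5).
Number of paths = 2887

Inclusion–exclusion. Total paths: C(16, 10) = 8008. Through P₁: C(5, 4)·C(11, 6) = 2310. Through P₂: C(13, 8)·C(3, 2) = 3861. Since P₁ is strictly southwest of P₂, a monotone path through both must visit P₁ then P₂; paths through both = C(5, 4)·C(8, 4)·C(3, 2) = 1050. Avoid both = 8008 − 2310 − 3861 + 1050 = 2887.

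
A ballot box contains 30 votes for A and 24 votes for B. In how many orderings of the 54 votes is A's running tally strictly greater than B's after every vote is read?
Strict-lead orderings = 155851062397940

Total orderings of the 54 votes with 30 for A: C(54, 30) = 1402659561581460. By the Bertrand ballot formula (Cycle Lemma / reflection principle), the number of orderings in which A is strictly ahead of B throughout is (p − q)/(p + q) · C(p + q, p) = (30 − 24)/(30 + 24) · 1402659561581460 = 155851062397940.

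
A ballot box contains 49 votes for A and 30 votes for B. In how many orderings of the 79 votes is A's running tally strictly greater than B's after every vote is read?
Strict-lead orderings = 1333519289256080821180

Total orderings of the 79 votes with 49 for A: C(79, 49) = 5544632834275283414380. By the Bertrand ballot formula (Cycle Lemma / reflection principle), the number of orderings in which A is strictly ahead of B throughout is (p − q)/(p + q) · C(p + q, p) = (49 − 30)/(49 + 30) · 5544632834275283414380 = 1333519289256080821180.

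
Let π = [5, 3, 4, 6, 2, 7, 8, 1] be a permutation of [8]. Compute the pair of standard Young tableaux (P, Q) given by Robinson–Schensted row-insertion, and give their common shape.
P = [1, 4, 6, 7, 8] / [2] / [3] / [5];  Q = [1, 3, 4, 6, 7] / [2] / [5] / [8];  common shape = (5, 1, 1, 1)

Row-insert the values π_1, π_2, … into P one at a time, bumping the leftmost entry strictly greater than the inserted value down to the next row. The recording tableau Q records, in position (i, j), the step at which that cell was added to P.
  Insert 5 (step 1): P = [5];  Q = [1]
  Insert 3 (step 2): P = [3] / [5];  Q = [1] / [2]
  Insert 4 (step 3): P = [3, 4] / [5];  Q = [1, 3] / [2]
  Insert 6 (step 4): P = [3, 4, 6] / [5];  Q = [1, 3, 4] / [2]
  Insert 2 (step 5): P = [2, 4, 6] / [3] / [5];  Q = [1, 3, 4] / [2] / [5]
  Insert 7 (step 6): P = [2, 4, 6, 7] / [3] / [5];  Q = [1, 3, 4, 6] / [2] / [5]
  Insert 8 (step 7): P = [2, 4, 6, 7, 8] / [3] / [5];  Q = [1, 3, 4, 6, 7] / [2] / [5]
  Insert 1 (step 8): P = [1, 4, 6, 7, 8] / [2] / [3] / [5];  Q = [1, 3, 4, 6, 7] / [2] / [5] / [8]
Final shape: (5, 1, 1, 1).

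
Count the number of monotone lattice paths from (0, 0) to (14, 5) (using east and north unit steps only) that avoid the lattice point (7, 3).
Number of paths = 7308

Total paths from (0, 0) to (14, 5): C(19, 14) = 11628. Paths through (7, 3): (paths (0, 0) → (7, 3)) × (paths (7, 3) → (14, 5)) = C(10, 7) · C(9, 7) = 120 · 36 = 4320. Avoidance count = 11628 − 4320 = 7308.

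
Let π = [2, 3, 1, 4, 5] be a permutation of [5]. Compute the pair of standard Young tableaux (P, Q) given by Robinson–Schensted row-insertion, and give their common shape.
P = [1, 3, 4, 5] / [2];  Q = [1, 2, 4, 5] / [3];  common shape = (4, 1)

Row-insert the values π_1, π_2, … into P one at a time, bumping the leftmost entry strictly greater than the inserted value down to the next row. The recording tableau Q records, in position (i, j), the step at which that cell was added to P.
  Insert 2 (step 1): P = [2];  Q = [1]
  Insert 3 (step 2): P = [2, 3];  Q = [1, 2]
  Insert 1 (step 3): P = [1, 3] / [2];  Q = [1, 2] / [3]
  Insert 4 (step 4): P = [1, 3, 4] / [2];  Q = [1, 2, 4] / [3]
  Insert 5 (step 5): P = [1, 3, 4, 5] / [2];  Q = [1, 2, 4, 5] / [3]
Final shape: (4, 1).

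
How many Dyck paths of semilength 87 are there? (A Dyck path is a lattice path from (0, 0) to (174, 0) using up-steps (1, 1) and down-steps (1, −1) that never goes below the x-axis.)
C_87 = 16435314834665426797069144960762886143367590394940

These Dyck paths are counted by the Catalan number C_n = (1/(n + 1)) · C(2n, n). For n = 87: C_87 = (1/88) · C(174, 87) = 1446307705450557558142084756547133980616347954754720/88 = 16435314834665426797069144960762886143367590394940.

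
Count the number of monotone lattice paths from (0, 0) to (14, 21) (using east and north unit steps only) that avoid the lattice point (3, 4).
Number of paths = 1568363100

Total paths from (0, 0) to (14, 21): C(35, 14) = 2319959400. Paths through (3, 4): (paths (0, 0) → (3, 4)) × (paths (3, 4) → (14, 21)) = C(7, 3) · C(28, 11) = 35 · 21474180 = 751596300. Avoidance count = 2319959400 − 751596300 = 1568363100.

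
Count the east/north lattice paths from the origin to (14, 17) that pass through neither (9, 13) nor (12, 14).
Number of paths = 125827405

Inclusion–exclusion. Total paths: C(31, 14) = 265182525. Through P₁: C(22, 9)·C(9, 5) = 62674920. Through P₂: C(26, 12)·C(5, 2) = 96577000. Since P₁ is strictly southwest of P₂, a monotone path through both must visit P₁ then P₂; paths through both = C(22, 9)·C(4, 3)·C(5, 2) = 19896800. Avoid both = 265182525 − 62674920 − 96577000 + 19896800 = 125827405.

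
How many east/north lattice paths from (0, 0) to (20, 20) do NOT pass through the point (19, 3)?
Number of paths = 137846501100

Total paths from (0, 0) to (20, 20): C(40, 20) = 137846528820. Paths through (19, 3): (paths (0, 0) → (19, 3)) × (paths (19, 3) → (20, 20)) = C(22, 19) · C(18, 1) = 1540 · 18 = 27720. Avoidance count = 137846528820 − 27720 = 137846501100.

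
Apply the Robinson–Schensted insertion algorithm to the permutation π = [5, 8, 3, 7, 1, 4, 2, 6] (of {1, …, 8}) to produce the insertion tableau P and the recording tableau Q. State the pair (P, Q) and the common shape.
P = [1, 2, 6] / [3, 4] / [5, 7] / [8];  Q = [1, 2, 8] / [3, 4] / [5, 6] / [7];  common shape = (3, 2, 2, 1)

Row-insert the values π_1, π_2, … into P one at a time, bumping the leftmost entry strictly greater than the inserted value down to the next row. The recording tableau Q records, in position (i, j), the step at which that cell was added to P.
  Insert 5 (step 1): P = [5];  Q = [1]
  Insert 8 (step 2): P = [5, 8];  Q = [1, 2]
  Insert 3 (step 3): P = [3, 8] / [5];  Q = [1, 2] / [3]
  Insert 7 (step 4): P = [3, 7] / [5, 8];  Q = [1, 2] / [3, 4]
  Insert 1 (step 5): P = [1, 7] / [3, 8] / [5];  Q = [1, 2] / [3, 4] / [5]
  Insert 4 (step 6): P = [1, 4] / [3, 7] / [5, 8];  Q = [1, 2] / [3, 4] / [5, 6]
  Insert 2 (step 7): P = [1, 2] / [3, 4] / [5, 7] / [8];  Q = [1, 2] / [3, 4] / [5, 6] / [7]
  Insert 6 (step 8): P = [1, 2, 6] / [3, 4] / [5, 7] / [8];  Q = [1, 2, 8] / [3, 4] / [5, 6] / [7]
Final shape: (3, 2, 2, 1).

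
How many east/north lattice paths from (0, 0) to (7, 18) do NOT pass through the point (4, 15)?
Number of paths = 403180

Total paths from (0, 0) to (7, 18): C(25, 7) = 480700. Paths through (4, 15): (paths (0, 0) → (4, 15)) × (paths (4, 15) → (7, 18)) = C(19, 4) · C(6, 3) = 3876 · 20 = 77520. Avoidance count = 480700 − 77520 = 403180.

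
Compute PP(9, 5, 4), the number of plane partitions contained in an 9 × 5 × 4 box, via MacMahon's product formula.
PP(9, 5, 4) = 23029990984

Evaluate the triple product over i = 1..9, j = 1..5, k = 1..4. The factors are (2/1) · (3/2) · (4/3) · (5/4) · (3/2) · (4/3) · (5/4) · (6/5) · … (180 factors total). The numerators and denominators telescope so the product is an integer; carrying out the multiplication exactly gives PP(9, 5, 4) = 23029990984.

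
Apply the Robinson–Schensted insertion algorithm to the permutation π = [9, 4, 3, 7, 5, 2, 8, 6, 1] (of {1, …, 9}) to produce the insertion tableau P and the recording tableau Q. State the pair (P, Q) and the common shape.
P = [1, 5, 6] / [2, 7, 8] / [3] / [4] / [9];  Q = [1, 4, 7] / [2, 5, 8] / [3] / [6] / [9];  common shape = (3, 3, 1, 1, 1)

Row-insert the values π_1, π_2, … into P one at a time, bumping the leftmost entry strictly greater than the inserted value down to the next row. The recording tableau Q records, in position (i, j), the step at which that cell was added to P.
  Insert 9 (step 1): P = [9];  Q = [1]
  Insert 4 (step 2): P = [4] / [9];  Q = [1] / [2]
  Insert 3 (step 3): P = [3] / [4] / [9];  Q = [1] / [2] / [3]
  Insert 7 (step 4): P = [3, 7] / [4] / [9];  Q = [1, 4] / [2] / [3]
  Insert 5 (step 5): P = [3, 5] / [4, 7] / [9];  Q = [1, 4] / [2, 5] / [3]
  Insert 2 (step 6): P = [2, 5] / [3, 7] / [4] / [9];  Q = [1, 4] / [2, 5] / [3] / [6]
  Insert 8 (step 7): P = [2, 5, 8] / [3, 7] / [4] / [9];  Q = [1, 4, 7] / [2, 5] / [3] / [6]
  Insert 6 (step 8): P = [2, 5, 6] / [3, 7, 8] / [4] / [9];  Q = [1, 4, 7] / [2, 5, 8] / [3] / [6]
  Insert 1 (step 9): P = [1, 5, 6] / [2, 7, 8] / [3] / [4] / [9];  Q = [1, 4, 7] / [2, 5, 8] / [3] / [6] / [9]
Final shape: (3, 3, 1, 1, 1).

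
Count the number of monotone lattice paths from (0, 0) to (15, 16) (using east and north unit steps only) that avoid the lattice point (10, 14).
Number of paths = 259353819

Total paths from (0, 0) to (15, 16): C(31, 15) = 300540195. Paths through (10, 14): (paths (0, 0) → (10, 14)) × (paths (10, 14) → (15, 16)) = C(24, 10) · C(7, 5) = 1961256 · 21 = 41186376. Avoidance count = 300540195 − 41186376 = 259353819.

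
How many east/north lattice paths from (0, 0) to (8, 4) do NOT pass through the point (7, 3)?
Number of paths = 255

Total paths from (0, 0) to (8, 4): C(12, 8) = 495. Paths through (7, 3): (paths (0, 0) → (7, 3)) × (paths (7, 3) → (8, 4)) = C(10, 7) · C(2, 1) = 120 · 2 = 240. Avoidance count = 495 − 240 = 255.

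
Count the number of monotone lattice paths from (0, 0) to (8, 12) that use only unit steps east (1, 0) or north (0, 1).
Number of paths = 125970

A monotone lattice path from (0, 0) to (8, 12) consists of 8 east steps and 12 north steps in some order, so it is determined by which 8 of the 20 steps are east. The count is C(20, 8) = 125970.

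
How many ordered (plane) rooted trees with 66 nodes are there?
C_65 = 1440418573150919668872489894243865350

These ordered rooted trees are counted by the Catalan number C_n = (1/(n + 1)) · C(2n, n). For n = 65: C_65 = (1/66) · C(130, 65) = 95067625827960698145584333020095113100/66 = 1440418573150919668872489894243865350.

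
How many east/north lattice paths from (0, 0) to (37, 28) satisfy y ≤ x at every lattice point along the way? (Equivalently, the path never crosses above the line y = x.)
Number of paths = 517212439858041200

By the reflection principle (André's argument), the number of monotone paths to (37, 28) with n ≤ m that never go above y = x is C(65, 37) − C(65, 38) = 1965407271460556560 − 1448194831602515360 = 517212439858041200.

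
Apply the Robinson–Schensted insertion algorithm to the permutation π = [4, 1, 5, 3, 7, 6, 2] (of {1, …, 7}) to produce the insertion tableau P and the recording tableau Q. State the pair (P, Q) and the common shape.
P = [1, 2, 6] / [3, 5, 7] / [4];  Q = [1, 3, 5] / [2, 4, 6] / [7];  common shape = (3, 3, 1)

Row-insert the values π_1, π_2, … into P one at a time, bumping the leftmost entry strictly greater than the inserted value down to the next row. The recording tableau Q records, in position (i, j), the step at which that cell was added to P.
  Insert 4 (step 1): P = [4];  Q = [1]
  Insert 1 (step 2): P = [1] / [4];  Q = [1] / [2]
  Insert 5 (step 3): P = [1, 5] / [4];  Q = [1, 3] / [2]
  Insert 3 (step 4): P = [1, 3] / [4, 5];  Q = [1, 3] / [2, 4]
  Insert 7 (step 5): P = [1, 3, 7] / [4, 5];  Q = [1, 3, 5] / [2, 4]
  Insert 6 (step 6): P = [1, 3, 6] / [4, 5, 7];  Q = [1, 3, 5] / [2, 4, 6]
  Insert 2 (step 7): P = [1, 2, 6] / [3, 5, 7] / [4];  Q = [1, 3, 5] / [2, 4, 6] / [7]
Final shape: (3, 3, 1).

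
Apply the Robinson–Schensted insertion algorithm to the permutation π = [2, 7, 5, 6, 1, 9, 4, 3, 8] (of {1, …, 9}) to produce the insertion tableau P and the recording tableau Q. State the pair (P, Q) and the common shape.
P = [1, 3, 6, 8] / [2, 4, 9] / [5] / [7];  Q = [1, 2, 4, 6] / [3, 7, 9] / [5] / [8];  common shape = (4, 3, 1, 1)

Row-insert the values π_1, π_2, … into P one at a time, bumping the leftmost entry strictly greater than the inserted value down to the next row. The recording tableau Q records, in position (i, j), the step at which that cell was added to P.
  Insert 2 (step 1): P = [2];  Q = [1]
  Insert 7 (step 2): P = [2, 7];  Q = [1, 2]
  Insert 5 (step 3): P = [2, 5] / [7];  Q = [1, 2] / [3]
  Insert 6 (step 4): P = [2, 5, 6] / [7];  Q = [1, 2, 4] / [3]
  Insert 1 (step 5): P = [1, 5, 6] / [2] / [7];  Q = [1, 2, 4] / [3] / [5]
  Insert 9 (step 6): P = [1, 5, 6, 9] / [2] / [7];  Q = [1, 2, 4, 6] / [3] / [5]
  Insert 4 (step 7): P = [1, 4, 6, 9] / [2, 5] / [7];  Q = [1, 2, 4, 6] / [3, 7] / [5]
  Insert 3 (step 8): P = [1, 3, 6, 9] / [2, 4] / [5] / [7];  Q = [1, 2, 4, 6] / [3, 7] / [5] / [8]
  Insert 8 (step 9): P = [1, 3, 6, 8] / [2, 4, 9] / [5] / [7];  Q = [1, 2, 4, 6] / [3, 7, 9] / [5] / [8]
Final shape: (4, 3, 1, 1).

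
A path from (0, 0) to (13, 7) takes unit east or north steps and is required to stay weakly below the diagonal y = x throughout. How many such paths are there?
Number of paths = 38760

By the reflection principle (André's argument), the number of monotone paths to (13, 7) with n ≤ m that never go above y = x is C(20, 13) − C(20, 14) = 77520 − 38760 = 38760.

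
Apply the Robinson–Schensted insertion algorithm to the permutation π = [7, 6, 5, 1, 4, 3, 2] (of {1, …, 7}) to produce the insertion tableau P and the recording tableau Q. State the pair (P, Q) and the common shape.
P = [1, 2] / [3] / [4] / [5] / [6] / [7];  Q = [1, 5] / [2] / [3] / [4] / [6] / [7];  common shape = (2, 1, 1, 1, 1, 1)

Row-insert the values π_1, π_2, … into P one at a time, bumping the leftmost entry strictly greater than the inserted value down to the next row. The recording tableau Q records, in position (i, j), the step at which that cell was added to P.
  Insert 7 (step 1): P = [7];  Q = [1]
  Insert 6 (step 2): P = [6] / [7];  Q = [1] / [2]
  Insert 5 (step 3): P = [5] / [6] / [7];  Q = [1] / [2] / [3]
  Insert 1 (step 4): P = [1] / [5] / [6] / [7];  Q = [1] / [2] / [3] / [4]
  Insert 4 (step 5): P = [1, 4] / [5] / [6] / [7];  Q = [1, 5] / [2] / [3] / [4]
  Insert 3 (step 6): P = [1, 3] / [4] / [5] / [6] / [7];  Q = [1, 5] / [2] / [3] / [4] / [6]
  Insert 2 (step 7): P = [1, 2] / [3] / [4] / [5] / [6] / [7];  Q = [1, 5] / [2] / [3] / [4] / [6] / [7]
Final shape: (2, 1, 1, 1, 1, 1).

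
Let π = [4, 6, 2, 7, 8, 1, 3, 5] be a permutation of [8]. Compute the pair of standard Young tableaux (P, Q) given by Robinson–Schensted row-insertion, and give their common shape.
P = [1, 3, 5, 8] / [2, 6, 7] / [4];  Q = [1, 2, 4, 5] / [3, 7, 8] / [6];  common shape = (4, 3, 1)

Row-insert the values π_1, π_2, … into P one at a time, bumping the leftmost entry strictly greater than the inserted value down to the next row. The recording tableau Q records, in position (i, j), the step at which that cell was added to P.
  Insert 4 (step 1): P = [4];  Q = [1]
  Insert 6 (step 2): P = [4, 6];  Q = [1, 2]
  Insert 2 (step 3): P = [2, 6] / [4];  Q = [1, 2] / [3]
  Insert 7 (step 4): P = [2, 6, 7] / [4];  Q = [1, 2, 4] / [3]
  Insert 8 (step 5): P = [2, 6, 7, 8] / [4];  Q = [1, 2, 4, 5] / [3]
  Insert 1 (step 6): P = [1, 6, 7, 8] / [2] / [4];  Q = [1, 2, 4, 5] / [3] / [6]
  Insert 3 (step 7): P = [1, 3, 7, 8] / [2, 6] / [4];  Q = [1, 2, 4, 5] / [3, 7] / [6]
  Insert 5 (step 8): P = [1, 3, 5, 8] / [2, 6, 7] / [4];  Q = [1, 2, 4, 5] / [3, 7, 8] / [6]
Final shape: (4, 3, 1).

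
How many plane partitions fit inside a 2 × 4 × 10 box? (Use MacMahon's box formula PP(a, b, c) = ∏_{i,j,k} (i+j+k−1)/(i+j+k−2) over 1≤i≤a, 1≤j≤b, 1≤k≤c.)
PP(2, 4, 10) = 273273

Evaluate the triple product over i = 1..2, j = 1..4, k = 1..10. The factors are (2/1) · (3/2) · (4/3) · (5/4) · (6/5) · (7/6) · (8/7) · (9/8) · … (80 factors total). The numerators and denominators telescope so the product is an integer; carrying out the multiplication exactly gives PP(2, 4, 10) = 273273.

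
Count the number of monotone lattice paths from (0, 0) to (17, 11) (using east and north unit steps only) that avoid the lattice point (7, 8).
Number of paths = 19633770

Total paths from (0, 0) to (17, 11): C(28, 17) = 21474180. Paths through (7, 8): (paths (0, 0) → (7, 8)) × (paths (7, 8) → (17, 11)) = C(15, 7) · C(13, 10) = 6435 · 286 = 1840410. Avoidance count = 21474180 − 1840410 = 19633770.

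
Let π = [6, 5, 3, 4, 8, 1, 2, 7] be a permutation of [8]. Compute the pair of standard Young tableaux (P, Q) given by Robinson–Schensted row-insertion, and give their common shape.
P = [1, 2, 7] / [3, 4, 8] / [5] / [6];  Q = [1, 4, 5] / [2, 7, 8] / [3] / [6];  common shape = (3, 3, 1, 1)

Row-insert the values π_1, π_2, … into P one at a time, bumping the leftmost entry strictly greater than the inserted value down to the next row. The recording tableau Q records, in position (i, j), the step at which that cell was added to P.
  Insert 6 (step 1): P = [6];  Q = [1]
  Insert 5 (step 2): P = [5] / [6];  Q = [1] / [2]
  Insert 3 (step 3): P = [3] / [5] / [6];  Q = [1] / [2] / [3]
  Insert 4 (step 4): P = [3, 4] / [5] / [6];  Q = [1, 4] / [2] / [3]
  Insert 8 (step 5): P = [3, 4, 8] / [5] / [6];  Q = [1, 4, 5] / [2] / [3]
  Insert 1 (step 6): P = [1, 4, 8] / [3] / [5] / [6];  Q = [1, 4, 5] / [2] / [3] / [6]
  Insert 2 (step 7): P = [1, 2, 8] / [3, 4] / [5] / [6];  Q = [1, 4, 5] / [2, 7] / [3] / [6]
  Insert 7 (step 8): P = [1, 2, 7] / [3, 4, 8] / [5] / [6];  Q = [1, 4, 5] / [2, 7, 8] / [3] / [6]
Final shape: (3, 3, 1, 1).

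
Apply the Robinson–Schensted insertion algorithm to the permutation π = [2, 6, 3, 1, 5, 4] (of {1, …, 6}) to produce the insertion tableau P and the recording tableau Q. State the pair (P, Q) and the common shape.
P = [1, 3, 4] / [2, 5] / [6];  Q = [1, 2, 5] / [3, 6] / [4];  common shape = (3, 2, 1)

Row-insert the values π_1, π_2, … into P one at a time, bumping the leftmost entry strictly greater than the inserted value down to the next row. The recording tableau Q records, in position (i, j), the step at which that cell was added to P.
  Insert 2 (step 1): P = [2];  Q = [1]
  Insert 6 (step 2): P = [2, 6];  Q = [1, 2]
  Insert 3 (step 3): P = [2, 3] / [6];  Q = [1, 2] / [3]
  Insert 1 (step 4): P = [1, 3] / [2] / [6];  Q = [1, 2] / [3] / [4]
  Insert 5 (step 5): P = [1, 3, 5] / [2] / [6];  Q = [1, 2, 5] / [3] / [4]
  Insert 4 (step 6): P = [1, 3, 4] / [2, 5] / [6];  Q = [1, 2, 5] / [3, 6] / [4]
Final shape: (3, 2, 1).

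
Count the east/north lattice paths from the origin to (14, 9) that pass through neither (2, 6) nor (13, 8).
Number of paths = 401838

Inclusion–exclusion. Total paths: C(23, 14) = 817190. Through P₁: C(8, 2)·C(15, 12) = 12740. Through P₂: C(21, 13)·C(2, 1) = 406980. Since P₁ is strictly southwest of P₂, a monotone path through both must visit P₁ then P₂; paths through both = C(8, 2)·C(13, 11)·C(2, 1) = 4368. Avoid both = 817190 − 12740 − 406980 + 4368 = 401838.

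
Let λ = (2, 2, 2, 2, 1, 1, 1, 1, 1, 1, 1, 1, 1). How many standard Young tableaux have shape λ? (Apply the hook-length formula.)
# SYT of shape (2, 2, 2, 2, 1, 1, 1, 1, 1, 1, 1, 1, 1) = 1700

Hook-length formula: f^λ = n! / Π hook(c), product over all cells c of the Young diagram. For λ = (2, 2, 2, 2, 1, 1, 1, 1, 1, 1, 1, 1, 1), n = 17 boxes. Hook lengths by row (left-to-right, top-to-bottom): [14, 4]; [13, 3]; [12, 2]; [11, 1]; [9]; [8]; [7]; [6]; [5]; [4]; [3]; [2]; [1]. Product of hooks = 209227898880. So f^λ = 17! / 209227898880 = 355687428096000 / 209227898880 = 1700.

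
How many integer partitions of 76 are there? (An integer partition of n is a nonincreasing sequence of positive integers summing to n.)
p(76) = 9289091

Compute p(n) via the recurrence p(n, m) = p(n, m−1) + p(n−m, m), where p(n, m) counts partitions of n with all parts ≤ m and p(n) = p(n, n). The base cases are p(0, m) = 1 and p(n, 0) = 0 for n > 0. Filling the table yields p(76) = 9289091. (Euler's pentagonal recurrence is an alternative.)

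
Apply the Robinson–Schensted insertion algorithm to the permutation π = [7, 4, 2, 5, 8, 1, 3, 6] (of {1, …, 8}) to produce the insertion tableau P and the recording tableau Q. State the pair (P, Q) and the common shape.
P = [1, 3, 6] / [2, 5, 8] / [4] / [7];  Q = [1, 4, 5] / [2, 7, 8] / [3] / [6];  common shape = (3, 3, 1, 1)

Row-insert the values π_1, π_2, … into P one at a time, bumping the leftmost entry strictly greater than the inserted value down to the next row. The recording tableau Q records, in position (i, j), the step at which that cell was added to P.
  Insert 7 (step 1): P = [7];  Q = [1]
  Insert 4 (step 2): P = [4] / [7];  Q = [1] / [2]
  Insert 2 (step 3): P = [2] / [4] / [7];  Q = [1] / [2] / [3]
  Insert 5 (step 4): P = [2, 5] / [4] / [7];  Q = [1, 4] / [2] / [3]
  Insert 8 (step 5): P = [2, 5, 8] / [4] / [7];  Q = [1, 4, 5] / [2] / [3]
  Insert 1 (step 6): P = [1, 5, 8] / [2] / [4] / [7];  Q = [1, 4, 5] / [2] / [3] / [6]
  Insert 3 (step 7): P = [1, 3, 8] / [2, 5] / [4] / [7];  Q = [1, 4, 5] / [2, 7] / [3] / [6]
  Insert 6 (step 8): P = [1, 3, 6] / [2, 5, 8] / [4] / [7];  Q = [1, 4, 5] / [2, 7, 8] / [3] / [6]
Final shape: (3, 3, 1, 1).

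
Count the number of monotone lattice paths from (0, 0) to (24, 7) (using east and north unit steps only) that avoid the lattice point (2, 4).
Number of paths = 2595075

Total paths from (0, 0) to (24, 7): C(31, 24) = 2629575. Paths through (2, 4): (paths (0, 0) → (2, 4)) × (paths (2, 4) → (24, 7)) = C(6, 2) · C(25, 22) = 15 · 2300 = 34500. Avoidance count = 2629575 − 34500 = 2595075.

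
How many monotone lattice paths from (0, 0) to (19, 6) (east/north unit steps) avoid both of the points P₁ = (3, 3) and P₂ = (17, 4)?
Number of paths = 123610

Inclusion–exclusion. Total paths: C(25, 19) = 177100. Through P₁: C(6, 3)·C(19, 16) = 19380. Through P₂: C(21, 17)·C(4, 2) = 35910. Since P₁ is strictly southwest of P₂, a monotone path through both must visit P₁ then P₂; paths through both = C(6, 3)·C(15, 14)·C(4, 2) = 1800. Avoid both = 177100 − 19380 − 35910 + 1800 = 123610.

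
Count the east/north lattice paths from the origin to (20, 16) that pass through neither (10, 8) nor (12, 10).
Number of paths = 4239663252

Inclusion–exclusion. Total paths: C(36, 20) = 7307872110. Through P₁: C(18, 10)·C(18, 10) = 1914762564. Through P₂: C(22, 12)·C(14, 8) = 1941877938. Since P₁ is strictly southwest of P₂, a monotone path through both must visit P₁ then P₂; paths through both = C(18, 10)·C(4, 2)·C(14, 8) = 788431644. Avoid both = 7307872110 − 1914762564 − 1941877938 + 788431644 = 4239663252.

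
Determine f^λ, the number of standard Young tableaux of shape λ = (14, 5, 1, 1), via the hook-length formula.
# SYT of shape (14, 5, 1, 1) = 1026000

Hook-length formula: f^λ = n! / Π hook(c), product over all cells c of the Young diagram. For λ = (14, 5, 1, 1), n = 21 boxes. Hook lengths by row (left-to-right, top-to-bottom): [17, 14, 13, 12, 11, 9, 8, 7, 6, 5, 4, 3, 2, 1]; [7, 4, 3, 2, 1]; [2]; [1]. Product of hooks = 49796239933440. So f^λ = 21! / 49796239933440 = 51090942171709440000 / 49796239933440 = 1026000.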